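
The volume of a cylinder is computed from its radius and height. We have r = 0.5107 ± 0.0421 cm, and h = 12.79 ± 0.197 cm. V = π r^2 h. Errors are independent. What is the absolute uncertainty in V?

Since V is a product/quotient, work with relative uncertainties:
  (2·δr/r)² = (2×0.0824)² = 0.0272;  (1·δh/h)² = (1×0.0154)² = 0.000237
δV/V = √(0.0274) = 0.166
V = 10.48 cm^3, so δV = 0.166 × 10.48 = 1.74 cm^3.

1.74 cm^3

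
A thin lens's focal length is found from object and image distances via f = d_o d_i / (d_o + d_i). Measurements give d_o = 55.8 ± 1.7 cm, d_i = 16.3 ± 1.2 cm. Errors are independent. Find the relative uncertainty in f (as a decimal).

∂f/∂d_o = (d_i/(d_o+d_i))² = 0.0511;  ∂f/∂d_i = (d_o/(d_o+d_i))² = 0.599
δf = √((∂f/∂d_o · δd_o)² + (∂f/∂d_i · δd_i)²) = √(0.00755 + 0.517) = 0.724 cm
f = 12.6 cm, so δf/f = 0.724/12.6 = 0.0574.

0.0574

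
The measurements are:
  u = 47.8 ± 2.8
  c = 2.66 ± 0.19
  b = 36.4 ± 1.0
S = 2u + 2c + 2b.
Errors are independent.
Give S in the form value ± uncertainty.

174 ± 5.96

Absolute uncertainties add in quadrature for a linear combination:
  (2·δu)² = 31.4;  (2·δc)² = 0.144;  (2·δb)² = 4.00
δS = √(35.5) = 5.96
S = 174.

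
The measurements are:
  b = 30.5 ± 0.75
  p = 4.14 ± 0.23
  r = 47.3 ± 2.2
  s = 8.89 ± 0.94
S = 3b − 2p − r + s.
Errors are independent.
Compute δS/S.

Sums and differences: (δS)² = Σ (cᵢ δxᵢ)².
  (3·δb)² = 5.06;  (2·δp)² = 0.212;  (δr)² = 4.84;  (δs)² = 0.884
δS = √(11.0) = 3.32
S = 44.8, so δS/S = 3.32/44.8 = 0.0740.

0.0740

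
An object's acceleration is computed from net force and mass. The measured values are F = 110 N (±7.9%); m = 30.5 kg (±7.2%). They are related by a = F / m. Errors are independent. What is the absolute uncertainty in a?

0.385 m/s^2

Each factor contributes (exponent × relative error)² to (δa/a)²:
  (1·δF/F)² = (1×0.0790)² = 0.00624;  (-1·δm/m)² = (-1×0.0720)² = 0.00518
δa/a = √(0.0114) = 0.107
a = 3.61 m/s^2, so δa = 0.107 × 3.61 = 0.385 m/s^2.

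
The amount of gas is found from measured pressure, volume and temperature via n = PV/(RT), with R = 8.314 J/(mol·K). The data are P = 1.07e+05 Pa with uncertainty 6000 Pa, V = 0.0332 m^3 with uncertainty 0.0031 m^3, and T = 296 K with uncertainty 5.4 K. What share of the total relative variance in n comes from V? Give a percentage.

71.5%

(δn/n)² = (1·δP/P)² + (1·δV/V)² + (-1·δT/T)²
  P term: (1×0.0561)² = 0.00314
  V term: (1×0.0934)² = 0.00872
  T term: (-1×0.0182)² = 0.000333
Total = 0.0122. Share from V = 0.00872/0.0122 = 0.715.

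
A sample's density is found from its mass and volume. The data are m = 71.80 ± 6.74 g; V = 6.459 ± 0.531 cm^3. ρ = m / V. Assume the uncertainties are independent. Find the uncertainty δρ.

Since ρ is a product/quotient, work with relative uncertainties:
  (1·δm/m)² = (1×0.0939)² = 0.00881;  (-1·δV/V)² = (-1×0.0822)² = 0.00676
δρ/ρ = √(0.0156) = 0.125
ρ = 11.12 g/cm^3, so δρ = 0.125 × 11.12 = 1.39 g/cm^3.

1.39 g/cm^3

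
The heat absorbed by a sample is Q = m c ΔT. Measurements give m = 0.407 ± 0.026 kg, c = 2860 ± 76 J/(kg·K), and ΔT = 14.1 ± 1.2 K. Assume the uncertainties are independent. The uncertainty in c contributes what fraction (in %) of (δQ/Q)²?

5.87%

(δQ/Q)² = (1·δm/m)² + (1·δc/c)² + (1·δΔT/ΔT)²
  m term: (1×0.0639)² = 0.00408
  c term: (1×0.0266)² = 0.000706
  ΔT term: (1×0.0851)² = 0.00724
Total = 0.0120. Share from c = 0.000706/0.0120 = 0.0587.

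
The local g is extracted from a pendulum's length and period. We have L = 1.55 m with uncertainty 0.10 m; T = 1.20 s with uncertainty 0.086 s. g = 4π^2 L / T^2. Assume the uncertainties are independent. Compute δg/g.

Relative error in a monomial: (δg/g)² = Σ (nᵢ · δxᵢ/xᵢ)².
  (1·δL/L)² = (1×0.0645)² = 0.00416;  (-2·δT/T)² = (-2×0.0717)² = 0.0205
δg/g = √(0.0247) = 0.157

0.157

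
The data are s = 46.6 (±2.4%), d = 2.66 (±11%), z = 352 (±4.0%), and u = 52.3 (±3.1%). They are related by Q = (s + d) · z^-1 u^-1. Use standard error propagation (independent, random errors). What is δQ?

0.000149

Let w = s + d = 49.3. δw = √(δs² + δd²) = √(1.25 + 0.0856) = 1.16, so δw/w = 0.0235.
Q is then a monomial in w, z, u:
δQ/Q = √((δw/w)² + (-1·δz/z)² + (-1·δu/u)²) = √(0.000551 + 0.00160 + 0.000961) = 0.0558
Q = 0.00268, so δQ = 0.0558 × 0.00268 = 0.000149.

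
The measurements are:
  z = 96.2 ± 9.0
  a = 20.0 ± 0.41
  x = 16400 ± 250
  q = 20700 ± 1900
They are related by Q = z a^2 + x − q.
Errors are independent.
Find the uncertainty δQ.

Let p = z·a^2 = 38500. δp/p = √((1·δz/z)² + (2·δa/a)²) = √(0.00875 + 0.00168) = 0.102, so δp = 3930.
Q = p + x − q: δQ = √(δp² + δx² + δq²) = √(1.54e+07 + 62500 + 3.61e+06) = 4370

4370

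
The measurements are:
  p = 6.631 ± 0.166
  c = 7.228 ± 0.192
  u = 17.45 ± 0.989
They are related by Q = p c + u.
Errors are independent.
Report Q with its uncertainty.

65.38 ± 2.01

Let w = p·c = 47.93. δw/w = √((1·δp/p)² + (1·δc/c)²) = √(0.000627 + 0.000706) = 0.0365, so δw = 1.75.
Q = w + u: δQ = √(δw² + δu²) = √(3.06 + 0.978) = 2.01
Q = 65.38.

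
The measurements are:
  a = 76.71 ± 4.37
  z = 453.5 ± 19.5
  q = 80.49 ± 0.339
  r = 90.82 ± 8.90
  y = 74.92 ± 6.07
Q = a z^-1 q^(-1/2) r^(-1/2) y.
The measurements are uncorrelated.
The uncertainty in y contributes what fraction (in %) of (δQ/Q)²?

46.7%

(δQ/Q)² = (1·δa/a)² + (-1·δz/z)² + (−½·δq/q)² + (−½·δr/r)² + (1·δy/y)²
  a term: (1×0.0570)² = 0.00325
  z term: (-1×0.0430)² = 0.00185
  q term: (-0.5×0.00421)² = 4.43e-06
  r term: (-0.5×0.0980)² = 0.00240
  y term: (1×0.0810)² = 0.00656
Total = 0.0141. Share from y = 0.00656/0.0141 = 0.467.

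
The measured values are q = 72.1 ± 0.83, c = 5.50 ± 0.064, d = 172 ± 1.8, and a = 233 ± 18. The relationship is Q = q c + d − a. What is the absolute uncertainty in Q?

Let p = q·c = 397. δp/p = √((1·δq/q)² + (1·δc/c)²) = √(0.000133 + 0.000135) = 0.0164, so δp = 6.49.
Q = p + d − a: δQ = √(δp² + δd² + δa²) = √(42.1 + 3.24 + 324) = 19.2

19.2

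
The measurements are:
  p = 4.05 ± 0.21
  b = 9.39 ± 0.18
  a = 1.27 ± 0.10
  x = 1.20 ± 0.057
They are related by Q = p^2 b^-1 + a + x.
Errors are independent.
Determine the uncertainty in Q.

0.217

Let w = p^2·b^-1 = 1.75. δw/w = √((2·δp/p)² + (-1·δb/b)²) = √(0.0108 + 0.000367) = 0.105, so δw = 0.184.
Q = w + a + x: δQ = √(δw² + δa² + δx²) = √(0.0339 + 0.0100 + 0.00325) = 0.217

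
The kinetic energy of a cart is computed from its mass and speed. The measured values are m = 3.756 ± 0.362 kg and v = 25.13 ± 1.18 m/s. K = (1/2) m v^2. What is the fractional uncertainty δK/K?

0.135

K is a product of powers, so relative uncertainties combine in quadrature:
  (1·δm/m)² = (1×0.0964)² = 0.00929;  (2·δv/v)² = (2×0.0470)² = 0.00882
δK/K = √(0.0181) = 0.135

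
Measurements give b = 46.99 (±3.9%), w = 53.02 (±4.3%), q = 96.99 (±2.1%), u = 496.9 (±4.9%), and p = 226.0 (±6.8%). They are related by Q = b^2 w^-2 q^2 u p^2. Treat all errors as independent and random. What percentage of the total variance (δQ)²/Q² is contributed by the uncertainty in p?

(δQ/Q)² = (2·δb/b)² + (-2·δw/w)² + (2·δq/q)² + (1·δu/u)² + (2·δp/p)²
  b term: (2×0.0390)² = 0.00608
  w term: (-2×0.0430)² = 0.00740
  q term: (2×0.0210)² = 0.00176
  u term: (1×0.0490)² = 0.00240
  p term: (2×0.0680)² = 0.0185
Total = 0.0361. Share from p = 0.0185/0.0361 = 0.512.

51.2%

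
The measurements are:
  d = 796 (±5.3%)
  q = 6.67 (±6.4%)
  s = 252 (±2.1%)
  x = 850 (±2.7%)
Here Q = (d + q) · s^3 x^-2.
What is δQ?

1750

Let u = d + q = 803. δu = √(δd² + δq²) = √(1780 + 0.182) = 42.2, so δu/u = 0.0526.
Q is then a monomial in u, s, x:
δQ/Q = √((δu/u)² + (3·δs/s)² + (-2·δx/x)²) = √(0.00276 + 0.00397 + 0.00292) = 0.0982
Q = 17800, so δQ = 0.0982 × 17800 = 1750.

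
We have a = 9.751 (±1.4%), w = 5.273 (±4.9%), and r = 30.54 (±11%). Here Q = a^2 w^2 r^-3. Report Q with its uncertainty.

Products/powers → add relative errors in quadrature, weighted by exponent:
  (2·δa/a)² = (2×0.0140)² = 0.000784;  (2·δw/w)² = (2×0.0490)² = 0.00960;  (-3·δr/r)² = (-3×0.110)² = 0.109
δQ/Q = √(0.119) = 0.345
Q = 0.09281, so δQ = 0.345 × 0.09281 = 0.0321.

0.09281 ± 0.0321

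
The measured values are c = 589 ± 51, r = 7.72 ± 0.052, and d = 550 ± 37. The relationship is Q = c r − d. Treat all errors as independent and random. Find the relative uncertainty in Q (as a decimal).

0.0992

Let p = c·r = 4550. δp/p = √((1·δc/c)² + (1·δr/r)²) = √(0.00750 + 4.54e-05) = 0.0868, so δp = 395.
Q = p − d: δQ = √(δp² + δd²) = √(1.56e+05 + 1370) = 397
Q = 4000, so δQ/Q = 397/4000 = 0.0992.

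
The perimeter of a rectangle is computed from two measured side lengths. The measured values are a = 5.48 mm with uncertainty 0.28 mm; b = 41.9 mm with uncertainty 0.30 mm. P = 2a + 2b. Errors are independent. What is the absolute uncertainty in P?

Each term contributes (cᵢ δxᵢ)² to (δP)²:
  (2·δa)² = 0.314;  (2·δb)² = 0.360
δP = √(0.674) = 0.821 mm

0.821 mm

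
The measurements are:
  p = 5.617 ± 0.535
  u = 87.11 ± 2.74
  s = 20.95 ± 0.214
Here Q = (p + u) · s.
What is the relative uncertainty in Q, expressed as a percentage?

Let w = p + u = 92.73. δw = √(δp² + δu²) = √(0.286 + 7.51) = 2.79, so δw/w = 0.0301.
Q is then a monomial in w, s:
δQ/Q = √((δw/w)² + (1·δs/s)²) = √(0.000906 + 0.000104) = 0.0318

3.18%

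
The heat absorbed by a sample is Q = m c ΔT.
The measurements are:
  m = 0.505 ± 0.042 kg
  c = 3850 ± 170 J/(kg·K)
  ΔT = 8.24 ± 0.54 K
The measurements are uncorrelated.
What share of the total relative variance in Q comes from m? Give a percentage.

(δQ/Q)² = (1·δm/m)² + (1·δc/c)² + (1·δΔT/ΔT)²
  m term: (1×0.0832)² = 0.00692
  c term: (1×0.0442)² = 0.00195
  ΔT term: (1×0.0655)² = 0.00429
Total = 0.0132. Share from m = 0.00692/0.0132 = 0.526.

52.6%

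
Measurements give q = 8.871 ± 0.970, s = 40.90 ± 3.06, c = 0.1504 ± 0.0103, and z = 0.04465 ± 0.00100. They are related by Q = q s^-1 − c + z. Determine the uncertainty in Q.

Let p = q·s^-1 = 0.2169. δp/p = √((1·δq/q)² + (-1·δs/s)²) = √(0.0120 + 0.00560) = 0.132, so δp = 0.0287.
Q = p − c + z: δQ = √(δp² + δc² + δz²) = √(0.000826 + 0.000106 + 1e-06) = 0.0305

0.0305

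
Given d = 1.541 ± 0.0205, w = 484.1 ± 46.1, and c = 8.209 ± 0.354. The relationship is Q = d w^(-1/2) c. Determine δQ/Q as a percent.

6.56%

Q is a product of powers, so relative uncertainties combine in quadrature:
  (1·δd/d)² = (1×0.0133)² = 0.000177;  (−½·δw/w)² = (-0.5×0.0952)² = 0.00227;  (1·δc/c)² = (1×0.0431)² = 0.00186
δQ/Q = √(0.00430) = 0.0656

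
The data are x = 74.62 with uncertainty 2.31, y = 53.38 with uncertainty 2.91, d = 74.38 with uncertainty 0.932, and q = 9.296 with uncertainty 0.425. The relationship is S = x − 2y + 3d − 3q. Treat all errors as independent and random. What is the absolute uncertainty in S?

6.98

Sums and differences: (δS)² = Σ (cᵢ δxᵢ)².
  (δx)² = 5.34;  (2·δy)² = 33.9;  (3·δd)² = 7.82;  (3·δq)² = 1.63
δS = √(48.7) = 6.98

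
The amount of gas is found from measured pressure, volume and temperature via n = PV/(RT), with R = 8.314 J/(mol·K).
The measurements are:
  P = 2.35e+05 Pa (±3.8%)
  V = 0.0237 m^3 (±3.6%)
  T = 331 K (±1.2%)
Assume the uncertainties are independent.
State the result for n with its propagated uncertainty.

2.02 ± 0.109 mol

Relative error in a monomial: (δn/n)² = Σ (nᵢ · δxᵢ/xᵢ)².
  (1·δP/P)² = (1×0.0380)² = 0.00144;  (1·δV/V)² = (1×0.0360)² = 0.00130;  (-1·δT/T)² = (-1×0.0120)² = 0.000144
δn/n = √(0.00288) = 0.0537
n = 2.02 mol, so δn = 0.0537 × 2.02 = 0.109 mol.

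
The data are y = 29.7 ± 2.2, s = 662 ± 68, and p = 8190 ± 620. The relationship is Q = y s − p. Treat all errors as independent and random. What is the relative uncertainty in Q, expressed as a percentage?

22.4%

Let w = y·s = 19700. δw/w = √((1·δy/y)² + (1·δs/s)²) = √(0.00549 + 0.0106) = 0.127, so δw = 2490.
Q = w − p: δQ = √(δw² + δp²) = √(6.2e+06 + 3.84e+05) = 2570
Q = 11500, so δQ/Q = 2570/11500 = 0.224.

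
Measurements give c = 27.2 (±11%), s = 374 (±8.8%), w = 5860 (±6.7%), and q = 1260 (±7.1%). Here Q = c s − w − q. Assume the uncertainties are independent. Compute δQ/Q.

Let p = c·s = 10200. δp/p = √((1·δc/c)² + (1·δs/s)²) = √(0.0121 + 0.00774) = 0.141, so δp = 1430.
Q = p − w − q: δQ = √(δp² + δw² + δq²) = √(2.05e+06 + 1.54e+05 + 8000) = 1490
Q = 3050, so δQ/Q = 1490/3050 = 0.488.

0.488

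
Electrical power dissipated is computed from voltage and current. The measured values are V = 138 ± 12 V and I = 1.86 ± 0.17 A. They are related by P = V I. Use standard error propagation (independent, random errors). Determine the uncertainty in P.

P is a product of powers, so relative uncertainties combine in quadrature:
  (1·δV/V)² = (1×0.0870)² = 0.00756;  (1·δI/I)² = (1×0.0914)² = 0.00835
δP/P = √(0.0159) = 0.126
P = 257 W, so δP = 0.126 × 257 = 32.4 W.

32.4 W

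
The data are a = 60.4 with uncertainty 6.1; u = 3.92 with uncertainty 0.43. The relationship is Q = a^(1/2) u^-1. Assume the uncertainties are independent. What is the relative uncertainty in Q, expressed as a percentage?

Q is a product of powers, so relative uncertainties combine in quadrature:
  (½·δa/a)² = (0.5×0.101)² = 0.00255;  (-1·δu/u)² = (-1×0.110)² = 0.0120
δQ/Q = √(0.0146) = 0.121

12.1%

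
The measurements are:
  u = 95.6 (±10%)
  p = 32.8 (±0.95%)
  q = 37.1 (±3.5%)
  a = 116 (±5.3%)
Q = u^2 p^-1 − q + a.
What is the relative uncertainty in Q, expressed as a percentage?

Let w = u^2·p^-1 = 279. δw/w = √((2·δu/u)² + (-1·δp/p)²) = √(0.0400 + 9.02e-05) = 0.200, so δw = 55.8.
Q = w − q + a: δQ = √(δw² + δq² + δa²) = √(3110 + 1.69 + 37.8) = 56.1
Q = 358, so δQ/Q = 56.1/358 = 0.157.

15.7%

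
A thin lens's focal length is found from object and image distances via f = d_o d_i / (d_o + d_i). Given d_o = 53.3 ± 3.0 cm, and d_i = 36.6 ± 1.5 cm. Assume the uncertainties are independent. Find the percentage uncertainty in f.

3.34%

∂f/∂d_o = (d_i/(d_o+d_i))² = 0.166;  ∂f/∂d_i = (d_o/(d_o+d_i))² = 0.352
δf = √((∂f/∂d_o · δd_o)² + (∂f/∂d_i · δd_i)²) = √(0.247 + 0.278) = 0.725 cm
f = 21.7 cm, so δf/f = 0.725/21.7 = 0.0334.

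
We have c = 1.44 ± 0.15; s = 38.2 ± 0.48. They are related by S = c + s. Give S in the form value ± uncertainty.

Absolute uncertainties add in quadrature for a linear combination:
  (δc)² = 0.0225;  (δs)² = 0.230
δS = √(0.253) = 0.503
S = 39.6.

39.6 ± 0.503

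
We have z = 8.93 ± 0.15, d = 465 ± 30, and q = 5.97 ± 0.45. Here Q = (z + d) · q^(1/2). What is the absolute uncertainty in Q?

Let u = z + d = 474. δu = √(δz² + δd²) = √(0.0225 + 900) = 30.0, so δu/u = 0.0633.
Q is then a monomial in u, q:
δQ/Q = √((δu/u)² + (½·δq/q)²) = √(0.00401 + 0.00142) = 0.0737
Q = 1160, so δQ = 0.0737 × 1160 = 85.3.

85.3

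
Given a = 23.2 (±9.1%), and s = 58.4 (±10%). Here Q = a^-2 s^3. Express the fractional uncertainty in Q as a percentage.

Q is a product of powers, so relative uncertainties combine in quadrature:
  (-2·δa/a)² = (-2×0.0910)² = 0.0331;  (3·δs/s)² = (3×0.100)² = 0.0900
δQ/Q = √(0.123) = 0.351

35.1%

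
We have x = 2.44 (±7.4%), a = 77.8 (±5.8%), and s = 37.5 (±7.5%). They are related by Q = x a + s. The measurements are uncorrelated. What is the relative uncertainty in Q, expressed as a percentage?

7.95%

Let p = x·a = 190. δp/p = √((1·δx/x)² + (1·δa/a)²) = √(0.00548 + 0.00336) = 0.0940, so δp = 17.8.
Q = p + s: δQ = √(δp² + δs²) = √(319 + 7.91) = 18.1
Q = 227, so δQ/Q = 18.1/227 = 0.0795.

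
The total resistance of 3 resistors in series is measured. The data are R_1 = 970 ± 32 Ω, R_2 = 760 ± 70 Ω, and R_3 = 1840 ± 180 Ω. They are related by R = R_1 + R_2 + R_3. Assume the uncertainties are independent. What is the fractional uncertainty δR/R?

0.0548

Absolute uncertainties add in quadrature for a linear combination:
  (δR_1)² = 1020;  (δR_2)² = 4900;  (δR_3)² = 32400
δR = √(38300) = 196 Ω
R = 3570 Ω, so δR/R = 196/3570 = 0.0548.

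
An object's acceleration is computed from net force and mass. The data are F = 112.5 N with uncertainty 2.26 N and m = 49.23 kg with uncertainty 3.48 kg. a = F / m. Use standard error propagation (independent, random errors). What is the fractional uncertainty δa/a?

0.0735

Since a is a product/quotient, work with relative uncertainties:
  (1·δF/F)² = (1×0.0201)² = 0.000404;  (-1·δm/m)² = (-1×0.0707)² = 0.00500
δa/a = √(0.00540) = 0.0735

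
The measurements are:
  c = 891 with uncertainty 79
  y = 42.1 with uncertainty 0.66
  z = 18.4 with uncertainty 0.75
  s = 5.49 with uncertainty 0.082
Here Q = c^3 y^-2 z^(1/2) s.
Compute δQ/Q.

Q is a product of powers, so relative uncertainties combine in quadrature:
  (3·δc/c)² = (3×0.0887)² = 0.0708;  (-2·δy/y)² = (-2×0.0157)² = 0.000983;  (½·δz/z)² = (0.5×0.0408)² = 0.000415;  (1·δs/s)² = (1×0.0149)² = 0.000223
δQ/Q = √(0.0724) = 0.269

0.269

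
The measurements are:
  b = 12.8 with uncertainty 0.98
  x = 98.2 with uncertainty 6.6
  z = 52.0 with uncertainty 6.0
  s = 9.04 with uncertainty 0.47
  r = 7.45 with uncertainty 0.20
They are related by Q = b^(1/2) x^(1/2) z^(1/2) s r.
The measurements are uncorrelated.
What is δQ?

Since Q is a product/quotient, work with relative uncertainties:
  (½·δb/b)² = (0.5×0.0766)² = 0.00147;  (½·δx/x)² = (0.5×0.0672)² = 0.00113;  (½·δz/z)² = (0.5×0.115)² = 0.00333;  (1·δs/s)² = (1×0.0520)² = 0.00270;  (1·δr/r)² = (1×0.0268)² = 0.000721
δQ/Q = √(0.00935) = 0.0967
Q = 17200, so δQ = 0.0967 × 17200 = 1660.

1660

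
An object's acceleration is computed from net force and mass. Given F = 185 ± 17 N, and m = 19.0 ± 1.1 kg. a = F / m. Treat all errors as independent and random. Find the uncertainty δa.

Products/powers → add relative errors in quadrature, weighted by exponent:
  (1·δF/F)² = (1×0.0919)² = 0.00844;  (-1·δm/m)² = (-1×0.0579)² = 0.00335
δa/a = √(0.0118) = 0.109
a = 9.74 m/s^2, so δa = 0.109 × 9.74 = 1.06 m/s^2.

1.06 m/s^2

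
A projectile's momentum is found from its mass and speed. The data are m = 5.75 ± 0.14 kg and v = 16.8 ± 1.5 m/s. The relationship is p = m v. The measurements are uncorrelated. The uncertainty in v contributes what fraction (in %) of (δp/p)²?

93.1%

(δp/p)² = (1·δm/m)² + (1·δv/v)²
  m term: (1×0.0243)² = 0.000593
  v term: (1×0.0893)² = 0.00797
Total = 0.00856. Share from v = 0.00797/0.00856 = 0.931.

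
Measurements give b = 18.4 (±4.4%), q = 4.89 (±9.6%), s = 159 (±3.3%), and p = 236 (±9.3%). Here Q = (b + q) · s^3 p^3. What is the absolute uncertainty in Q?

3.68e+14

Let u = b + q = 23.3. δu = √(δb² + δq²) = √(0.655 + 0.220) = 0.936, so δu/u = 0.0402.
Q is then a monomial in u, s, p:
δQ/Q = √((δu/u)² + (3·δs/s)² + (3·δp/p)²) = √(0.00161 + 0.00980 + 0.0778) = 0.299
Q = 1.23e+15, so δQ = 0.299 × 1.23e+15 = 3.68e+14.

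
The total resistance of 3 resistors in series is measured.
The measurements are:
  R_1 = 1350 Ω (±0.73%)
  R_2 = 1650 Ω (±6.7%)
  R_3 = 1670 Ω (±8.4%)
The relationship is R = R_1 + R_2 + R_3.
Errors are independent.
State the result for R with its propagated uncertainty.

4670 ± 179 Ω

Absolute uncertainties add in quadrature for a linear combination:
  (δR_1)² = 97.1;  (δR_2)² = 12200;  (δR_3)² = 19700
δR = √(32000) = 179 Ω
R = 4670 Ω.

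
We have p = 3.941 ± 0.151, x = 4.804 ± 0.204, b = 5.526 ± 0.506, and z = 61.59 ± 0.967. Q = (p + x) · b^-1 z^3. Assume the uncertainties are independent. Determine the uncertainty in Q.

39600

Let u = p + x = 8.745. δu = √(δp² + δx²) = √(0.0228 + 0.0416) = 0.254, so δu/u = 0.0290.
Q is then a monomial in u, b, z:
δQ/Q = √((δu/u)² + (-1·δb/b)² + (3·δz/z)²) = √(0.000842 + 0.00838 + 0.00222) = 0.107
Q = 369700, so δQ = 0.107 × 369700 = 39600.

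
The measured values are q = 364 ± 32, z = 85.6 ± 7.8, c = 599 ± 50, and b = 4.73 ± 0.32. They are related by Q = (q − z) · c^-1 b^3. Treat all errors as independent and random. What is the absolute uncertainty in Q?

Let u = q − z = 278. δu = √(δq² + δz²) = √(1020 + 60.8) = 32.9, so δu/u = 0.118.
Q is then a monomial in u, c, b:
δQ/Q = √((δu/u)² + (-1·δc/c)² + (3·δb/b)²) = √(0.0140 + 0.00697 + 0.0412) = 0.249
Q = 49.2, so δQ = 0.249 × 49.2 = 12.3.

12.3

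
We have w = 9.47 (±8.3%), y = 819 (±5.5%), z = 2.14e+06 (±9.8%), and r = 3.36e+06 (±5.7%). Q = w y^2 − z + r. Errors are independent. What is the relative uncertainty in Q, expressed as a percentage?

Let p = w·y^2 = 6.35e+06. δp/p = √((1·δw/w)² + (2·δy/y)²) = √(0.00689 + 0.0121) = 0.138, so δp = 8.75e+05.
Q = p − z + r: δQ = √(δp² + δz² + δr²) = √(7.66e+11 + 4.4e+10 + 3.67e+10) = 9.2e+05
Q = 7.57e+06, so δQ/Q = 9.2e+05/7.57e+06 = 0.122.

12.2%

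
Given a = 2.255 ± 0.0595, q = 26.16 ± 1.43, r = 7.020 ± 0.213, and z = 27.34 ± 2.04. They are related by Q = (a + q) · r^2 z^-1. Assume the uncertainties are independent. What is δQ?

Let u = a + q = 28.41. δu = √(δa² + δq²) = √(0.00354 + 2.04) = 1.43, so δu/u = 0.0504.
Q is then a monomial in u, r, z:
δQ/Q = √((δu/u)² + (2·δr/r)² + (-1·δz/z)²) = √(0.00254 + 0.00368 + 0.00557) = 0.109
Q = 51.22, so δQ = 0.109 × 51.22 = 5.56.

5.56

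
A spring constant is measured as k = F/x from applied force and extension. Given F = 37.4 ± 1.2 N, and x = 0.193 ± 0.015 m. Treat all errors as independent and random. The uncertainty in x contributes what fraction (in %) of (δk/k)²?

(δk/k)² = (1·δF/F)² + (-1·δx/x)²
  F term: (1×0.0321)² = 0.00103
  x term: (-1×0.0777)² = 0.00604
Total = 0.00707. Share from x = 0.00604/0.00707 = 0.854.

85.4%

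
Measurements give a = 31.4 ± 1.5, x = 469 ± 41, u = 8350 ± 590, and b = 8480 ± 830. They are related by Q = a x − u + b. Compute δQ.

Let p = a·x = 14700. δp/p = √((1·δa/a)² + (1·δx/x)²) = √(0.00228 + 0.00764) = 0.0996, so δp = 1470.
Q = p − u + b: δQ = √(δp² + δu² + δb²) = √(2.15e+06 + 3.48e+05 + 6.89e+05) = 1790

1790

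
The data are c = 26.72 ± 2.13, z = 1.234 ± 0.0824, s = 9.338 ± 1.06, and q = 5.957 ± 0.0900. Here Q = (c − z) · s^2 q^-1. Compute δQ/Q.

0.242

Let u = c − z = 25.49. δu = √(δc² + δz²) = √(4.54 + 0.00679) = 2.13, so δu/u = 0.0836.
Q is then a monomial in u, s, q:
δQ/Q = √((δu/u)² + (2·δs/s)² + (-1·δq/q)²) = √(0.00700 + 0.0515 + 0.000228) = 0.242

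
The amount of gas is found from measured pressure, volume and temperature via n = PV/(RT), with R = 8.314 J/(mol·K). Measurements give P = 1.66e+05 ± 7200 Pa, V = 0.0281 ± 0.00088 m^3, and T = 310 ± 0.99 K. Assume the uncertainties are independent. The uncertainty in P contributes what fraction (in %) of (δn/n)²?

(δn/n)² = (1·δP/P)² + (1·δV/V)² + (-1·δT/T)²
  P term: (1×0.0434)² = 0.00188
  V term: (1×0.0313)² = 0.000981
  T term: (-1×0.00319)² = 1.02e-05
Total = 0.00287. Share from P = 0.00188/0.00287 = 0.655.

65.5%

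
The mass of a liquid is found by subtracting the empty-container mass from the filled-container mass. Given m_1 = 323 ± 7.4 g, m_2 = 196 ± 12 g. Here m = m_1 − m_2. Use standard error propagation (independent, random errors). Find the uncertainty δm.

14.1 g

Each term contributes (cᵢ δxᵢ)² to (δm)²:
  (δm_1)² = 54.8;  (δm_2)² = 144
δm = √(199) = 14.1 g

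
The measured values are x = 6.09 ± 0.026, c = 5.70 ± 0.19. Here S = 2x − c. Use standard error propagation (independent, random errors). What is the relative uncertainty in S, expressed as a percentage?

3.04%

Each term contributes (cᵢ δxᵢ)² to (δS)²:
  (2·δx)² = 0.00270;  (δc)² = 0.0361
δS = √(0.0388) = 0.197
S = 6.48, so δS/S = 0.197/6.48 = 0.0304.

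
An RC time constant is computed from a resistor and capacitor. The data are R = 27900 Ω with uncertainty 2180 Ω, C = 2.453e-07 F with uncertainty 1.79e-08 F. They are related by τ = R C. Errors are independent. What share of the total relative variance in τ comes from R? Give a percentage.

53.4%

(δτ/τ)² = (1·δR/R)² + (1·δC/C)²
  R term: (1×0.0781)² = 0.00611
  C term: (1×0.0730)² = 0.00532
Total = 0.0114. Share from R = 0.00611/0.0114 = 0.534.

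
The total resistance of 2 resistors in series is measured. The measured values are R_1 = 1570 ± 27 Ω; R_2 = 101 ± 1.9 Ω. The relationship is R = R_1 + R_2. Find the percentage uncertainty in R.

Each term contributes (cᵢ δxᵢ)² to (δR)²:
  (δR_1)² = 729;  (δR_2)² = 3.61
δR = √(733) = 27.1 Ω
R = 1670 Ω, so δR/R = 27.1/1670 = 0.0162.

1.62%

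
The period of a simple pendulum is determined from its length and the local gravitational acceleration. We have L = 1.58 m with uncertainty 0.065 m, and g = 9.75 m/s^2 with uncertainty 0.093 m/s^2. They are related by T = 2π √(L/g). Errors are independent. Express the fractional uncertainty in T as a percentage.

2.11%

Relative error in a monomial: (δT/T)² = Σ (nᵢ · δxᵢ/xᵢ)².
  (½·δL/L)² = (0.5×0.0411)² = 0.000423;  (−½·δg/g)² = (-0.5×0.00954)² = 2.27e-05
δT/T = √(0.000446) = 0.0211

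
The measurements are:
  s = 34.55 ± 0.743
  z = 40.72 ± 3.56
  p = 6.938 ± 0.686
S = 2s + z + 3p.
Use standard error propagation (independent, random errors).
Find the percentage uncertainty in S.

Sums and differences: (δS)² = Σ (cᵢ δxᵢ)².
  (2·δs)² = 2.21;  (δz)² = 12.7;  (3·δp)² = 4.24
δS = √(19.1) = 4.37
S = 130.6, so δS/S = 4.37/130.6 = 0.0335.

3.35%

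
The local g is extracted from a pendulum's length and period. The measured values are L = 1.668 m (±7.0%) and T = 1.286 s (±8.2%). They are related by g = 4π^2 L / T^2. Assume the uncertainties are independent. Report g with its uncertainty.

Relative error in a monomial: (δg/g)² = Σ (nᵢ · δxᵢ/xᵢ)².
  (1·δL/L)² = (1×0.0700)² = 0.00490;  (-2·δT/T)² = (-2×0.0820)² = 0.0269
δg/g = √(0.0318) = 0.178
g = 39.82 m/s^2, so δg = 0.178 × 39.82 = 7.10 m/s^2.

39.82 ± 7.10 m/s^2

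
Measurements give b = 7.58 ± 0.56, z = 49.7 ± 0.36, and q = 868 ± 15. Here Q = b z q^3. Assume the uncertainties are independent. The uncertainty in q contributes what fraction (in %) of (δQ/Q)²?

(δQ/Q)² = (1·δb/b)² + (1·δz/z)² + (3·δq/q)²
  b term: (1×0.0739)² = 0.00546
  z term: (1×0.00724)² = 5.25e-05
  q term: (3×0.0173)² = 0.00269
Total = 0.00820. Share from q = 0.00269/0.00820 = 0.328.

32.8%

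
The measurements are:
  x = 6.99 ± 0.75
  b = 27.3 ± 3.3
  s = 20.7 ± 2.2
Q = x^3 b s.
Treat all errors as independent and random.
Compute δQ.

69500

Since Q is a product/quotient, work with relative uncertainties:
  (3·δx/x)² = (3×0.107)² = 0.104;  (1·δb/b)² = (1×0.121)² = 0.0146;  (1·δs/s)² = (1×0.106)² = 0.0113
δQ/Q = √(0.130) = 0.360
Q = 1.93e+05, so δQ = 0.360 × 1.93e+05 = 69500.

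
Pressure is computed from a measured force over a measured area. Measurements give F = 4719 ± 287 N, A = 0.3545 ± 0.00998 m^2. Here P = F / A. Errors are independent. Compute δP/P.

0.0670

Each factor contributes (exponent × relative error)² to (δP/P)²:
  (1·δF/F)² = (1×0.0608)² = 0.00370;  (-1·δA/A)² = (-1×0.0282)² = 0.000793
δP/P = √(0.00449) = 0.0670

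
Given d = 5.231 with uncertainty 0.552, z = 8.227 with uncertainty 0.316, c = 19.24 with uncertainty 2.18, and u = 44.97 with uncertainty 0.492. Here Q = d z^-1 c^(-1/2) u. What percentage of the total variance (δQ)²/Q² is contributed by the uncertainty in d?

69.9%

(δQ/Q)² = (1·δd/d)² + (-1·δz/z)² + (−½·δc/c)² + (1·δu/u)²
  d term: (1×0.106)² = 0.0111
  z term: (-1×0.0384)² = 0.00148
  c term: (-0.5×0.113)² = 0.00321
  u term: (1×0.0109)² = 0.000120
Total = 0.0159. Share from d = 0.0111/0.0159 = 0.699.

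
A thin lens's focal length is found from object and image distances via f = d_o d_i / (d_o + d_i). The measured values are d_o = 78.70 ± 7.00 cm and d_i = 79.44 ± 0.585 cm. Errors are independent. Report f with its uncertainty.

∂f/∂d_o = (d_i/(d_o+d_i))² = 0.252;  ∂f/∂d_i = (d_o/(d_o+d_i))² = 0.248
δf = √((∂f/∂d_o · δd_o)² + (∂f/∂d_i · δd_i)²) = √(3.12 + 0.0210) = 1.77 cm
f = 39.53 cm.

39.53 ± 1.77 cm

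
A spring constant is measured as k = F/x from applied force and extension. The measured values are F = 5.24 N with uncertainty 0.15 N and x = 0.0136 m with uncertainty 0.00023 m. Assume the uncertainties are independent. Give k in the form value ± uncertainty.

Since k is a product/quotient, work with relative uncertainties:
  (1·δF/F)² = (1×0.0286)² = 0.000819;  (-1·δx/x)² = (-1×0.0169)² = 0.000286
δk/k = √(0.00111) = 0.0332
k = 385 N/m, so δk = 0.0332 × 385 = 12.8 N/m.

385 ± 12.8 N/m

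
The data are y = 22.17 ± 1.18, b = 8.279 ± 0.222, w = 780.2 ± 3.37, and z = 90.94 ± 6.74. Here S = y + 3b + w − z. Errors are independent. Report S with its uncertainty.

736.3 ± 7.66

For a sum/difference, combine absolute errors in quadrature:
  (δy)² = 1.39;  (3·δb)² = 0.444;  (δw)² = 11.4;  (δz)² = 45.4
δS = √(58.6) = 7.66
S = 736.3.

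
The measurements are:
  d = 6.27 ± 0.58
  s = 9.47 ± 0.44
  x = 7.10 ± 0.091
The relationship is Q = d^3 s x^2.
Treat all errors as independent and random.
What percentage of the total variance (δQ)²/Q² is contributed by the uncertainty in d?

96.5%

(δQ/Q)² = (3·δd/d)² + (1·δs/s)² + (2·δx/x)²
  d term: (3×0.0925)² = 0.0770
  s term: (1×0.0465)² = 0.00216
  x term: (2×0.0128)² = 0.000657
Total = 0.0798. Share from d = 0.0770/0.0798 = 0.965.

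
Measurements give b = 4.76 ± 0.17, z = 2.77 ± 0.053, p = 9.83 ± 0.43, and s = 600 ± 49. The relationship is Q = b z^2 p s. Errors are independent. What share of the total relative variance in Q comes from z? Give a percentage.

12.9%

(δQ/Q)² = (1·δb/b)² + (2·δz/z)² + (1·δp/p)² + (1·δs/s)²
  b term: (1×0.0357)² = 0.00128
  z term: (2×0.0191)² = 0.00146
  p term: (1×0.0437)² = 0.00191
  s term: (1×0.0817)² = 0.00667
Total = 0.0113. Share from z = 0.00146/0.0113 = 0.129.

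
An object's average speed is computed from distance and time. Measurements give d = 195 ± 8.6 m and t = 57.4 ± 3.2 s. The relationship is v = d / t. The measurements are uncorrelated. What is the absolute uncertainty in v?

0.241 m/s

v is a product of powers, so relative uncertainties combine in quadrature:
  (1·δd/d)² = (1×0.0441)² = 0.00195;  (-1·δt/t)² = (-1×0.0557)² = 0.00311
δv/v = √(0.00505) = 0.0711
v = 3.40 m/s, so δv = 0.0711 × 3.40 = 0.241 m/s.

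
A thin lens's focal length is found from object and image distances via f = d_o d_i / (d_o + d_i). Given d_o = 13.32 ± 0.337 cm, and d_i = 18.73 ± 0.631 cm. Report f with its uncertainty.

∂f/∂d_o = (d_i/(d_o+d_i))² = 0.342;  ∂f/∂d_i = (d_o/(d_o+d_i))² = 0.173
δf = √((∂f/∂d_o · δd_o)² + (∂f/∂d_i · δd_i)²) = √(0.0132 + 0.0119) = 0.159 cm
f = 7.784 cm.

7.784 ± 0.159 cm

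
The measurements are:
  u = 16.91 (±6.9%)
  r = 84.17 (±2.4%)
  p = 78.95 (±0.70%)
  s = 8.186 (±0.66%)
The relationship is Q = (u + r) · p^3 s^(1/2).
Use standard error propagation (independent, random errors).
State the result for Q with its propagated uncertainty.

(1.423 ± 0.0447) × 10^8

Let w = u + r = 101.1. δw = √(δu² + δr²) = √(1.36 + 4.08) = 2.33, so δw/w = 0.0231.
Q is then a monomial in w, p, s:
δQ/Q = √((δw/w)² + (3·δp/p)² + (½·δs/s)²) = √(0.000533 + 0.000441 + 1.09e-05) = 0.0314
Q = 1.423e+08, so δQ = 0.0314 × 1.423e+08 = 4.47e+06.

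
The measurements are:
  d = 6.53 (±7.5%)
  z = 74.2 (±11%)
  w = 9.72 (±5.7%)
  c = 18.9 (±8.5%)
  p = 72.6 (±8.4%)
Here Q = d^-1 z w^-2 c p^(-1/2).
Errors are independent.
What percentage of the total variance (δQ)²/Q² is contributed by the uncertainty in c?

(δQ/Q)² = (-1·δd/d)² + (1·δz/z)² + (-2·δw/w)² + (1·δc/c)² + (−½·δp/p)²
  d term: (-1×0.0750)² = 0.00562
  z term: (1×0.110)² = 0.0121
  w term: (-2×0.0570)² = 0.0130
  c term: (1×0.0850)² = 0.00723
  p term: (-0.5×0.0840)² = 0.00176
Total = 0.0397. Share from c = 0.00723/0.0397 = 0.182.

18.2%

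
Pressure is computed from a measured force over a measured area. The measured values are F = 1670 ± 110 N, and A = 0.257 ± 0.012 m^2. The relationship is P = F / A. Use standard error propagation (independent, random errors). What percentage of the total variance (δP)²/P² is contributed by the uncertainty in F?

(δP/P)² = (1·δF/F)² + (-1·δA/A)²
  F term: (1×0.0659)² = 0.00434
  A term: (-1×0.0467)² = 0.00218
Total = 0.00652. Share from F = 0.00434/0.00652 = 0.666.

66.6%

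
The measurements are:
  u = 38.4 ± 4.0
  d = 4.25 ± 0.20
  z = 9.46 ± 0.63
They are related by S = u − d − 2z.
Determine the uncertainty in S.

4.20

For a sum/difference, combine absolute errors in quadrature:
  (δu)² = 16.0;  (δd)² = 0.0400;  (2·δz)² = 1.59
δS = √(17.6) = 4.20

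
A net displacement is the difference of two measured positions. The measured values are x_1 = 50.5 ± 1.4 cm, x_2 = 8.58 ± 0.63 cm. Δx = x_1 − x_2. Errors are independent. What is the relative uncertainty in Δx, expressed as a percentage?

Sums and differences: (δΔx)² = Σ (cᵢ δxᵢ)².
  (δx_1)² = 1.96;  (δx_2)² = 0.397
δΔx = √(2.36) = 1.54 cm
Δx = 41.9 cm, so δΔx/Δx = 1.54/41.9 = 0.0366.

3.66%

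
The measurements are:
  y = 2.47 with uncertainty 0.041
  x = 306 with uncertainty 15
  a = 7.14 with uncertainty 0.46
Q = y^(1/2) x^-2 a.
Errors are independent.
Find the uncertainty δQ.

1.41e-05

Each factor contributes (exponent × relative error)² to (δQ/Q)²:
  (½·δy/y)² = (0.5×0.0166)² = 6.89e-05;  (-2·δx/x)² = (-2×0.0490)² = 0.00961;  (1·δa/a)² = (1×0.0644)² = 0.00415
δQ/Q = √(0.0138) = 0.118
Q = 0.000120, so δQ = 0.118 × 0.000120 = 1.41e-05.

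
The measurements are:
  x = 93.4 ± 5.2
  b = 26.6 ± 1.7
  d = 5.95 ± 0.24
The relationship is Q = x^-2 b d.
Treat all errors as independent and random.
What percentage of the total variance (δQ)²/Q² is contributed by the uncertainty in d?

8.98%

(δQ/Q)² = (-2·δx/x)² + (1·δb/b)² + (1·δd/d)²
  x term: (-2×0.0557)² = 0.0124
  b term: (1×0.0639)² = 0.00408
  d term: (1×0.0403)² = 0.00163
Total = 0.0181. Share from d = 0.00163/0.0181 = 0.0898.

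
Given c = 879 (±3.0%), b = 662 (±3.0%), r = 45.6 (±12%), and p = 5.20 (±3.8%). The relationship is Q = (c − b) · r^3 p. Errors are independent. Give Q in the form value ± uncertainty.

(1.07 ± 0.420) × 10^8

Let u = c − b = 217. δu = √(δc² + δb²) = √(695 + 394) = 33.0, so δu/u = 0.152.
Q is then a monomial in u, r, p:
δQ/Q = √((δu/u)² + (3·δr/r)² + (1·δp/p)²) = √(0.0231 + 0.130 + 0.00144) = 0.393
Q = 1.07e+08, so δQ = 0.393 × 1.07e+08 = 4.2e+07.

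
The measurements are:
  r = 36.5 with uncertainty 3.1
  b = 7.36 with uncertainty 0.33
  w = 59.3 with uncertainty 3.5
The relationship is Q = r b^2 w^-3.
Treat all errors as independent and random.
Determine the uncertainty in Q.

0.00205

Relative error in a monomial: (δQ/Q)² = Σ (nᵢ · δxᵢ/xᵢ)².
  (1·δr/r)² = (1×0.0849)² = 0.00721;  (2·δb/b)² = (2×0.0448)² = 0.00804;  (-3·δw/w)² = (-3×0.0590)² = 0.0314
δQ/Q = √(0.0466) = 0.216
Q = 0.00948, so δQ = 0.216 × 0.00948 = 0.00205.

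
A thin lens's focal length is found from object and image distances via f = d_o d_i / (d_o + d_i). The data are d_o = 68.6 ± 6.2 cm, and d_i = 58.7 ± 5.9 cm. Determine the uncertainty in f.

2.16 cm

∂f/∂d_o = (d_i/(d_o+d_i))² = 0.213;  ∂f/∂d_i = (d_o/(d_o+d_i))² = 0.290
δf = √((∂f/∂d_o · δd_o)² + (∂f/∂d_i · δd_i)²) = √(1.74 + 2.94) = 2.16 cm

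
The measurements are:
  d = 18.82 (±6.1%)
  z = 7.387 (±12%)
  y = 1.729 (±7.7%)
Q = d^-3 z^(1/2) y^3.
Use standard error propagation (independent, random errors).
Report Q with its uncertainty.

Since Q is a product/quotient, work with relative uncertainties:
  (-3·δd/d)² = (-3×0.0610)² = 0.0335;  (½·δz/z)² = (0.5×0.120)² = 0.00360;  (3·δy/y)² = (3×0.0770)² = 0.0534
δQ/Q = √(0.0904) = 0.301
Q = 0.002107, so δQ = 0.301 × 0.002107 = 0.000634.

0.002107 ± 0.000634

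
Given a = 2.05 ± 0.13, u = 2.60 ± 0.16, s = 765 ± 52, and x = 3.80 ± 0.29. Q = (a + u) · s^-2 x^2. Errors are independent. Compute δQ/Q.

0.209

Let w = a + u = 4.65. δw = √(δa² + δu²) = √(0.0169 + 0.0256) = 0.206, so δw/w = 0.0443.
Q is then a monomial in w, s, x:
δQ/Q = √((δw/w)² + (-2·δs/s)² + (2·δx/x)²) = √(0.00197 + 0.0185 + 0.0233) = 0.209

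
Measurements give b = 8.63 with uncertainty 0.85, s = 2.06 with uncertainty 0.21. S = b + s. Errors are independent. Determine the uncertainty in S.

Each term contributes (cᵢ δxᵢ)² to (δS)²:
  (δb)² = 0.722;  (δs)² = 0.0441
δS = √(0.767) = 0.876

0.876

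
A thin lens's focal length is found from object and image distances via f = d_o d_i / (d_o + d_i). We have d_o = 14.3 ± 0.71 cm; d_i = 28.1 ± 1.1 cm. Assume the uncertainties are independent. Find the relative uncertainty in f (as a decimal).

∂f/∂d_o = (d_i/(d_o+d_i))² = 0.439;  ∂f/∂d_i = (d_o/(d_o+d_i))² = 0.114
δf = √((∂f/∂d_o · δd_o)² + (∂f/∂d_i · δd_i)²) = √(0.0972 + 0.0157) = 0.336 cm
f = 9.48 cm, so δf/f = 0.336/9.48 = 0.0355.

0.0355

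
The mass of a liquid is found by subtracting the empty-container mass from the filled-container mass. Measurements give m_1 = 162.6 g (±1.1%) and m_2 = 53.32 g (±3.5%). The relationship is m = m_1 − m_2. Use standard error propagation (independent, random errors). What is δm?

For a sum/difference, combine absolute errors in quadrature:
  (δm_1)² = 3.20;  (δm_2)² = 3.48
δm = √(6.68) = 2.58 g

2.58 g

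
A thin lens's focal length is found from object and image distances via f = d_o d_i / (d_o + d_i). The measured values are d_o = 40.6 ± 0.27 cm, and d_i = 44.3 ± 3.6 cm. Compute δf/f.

∂f/∂d_o = (d_i/(d_o+d_i))² = 0.272;  ∂f/∂d_i = (d_o/(d_o+d_i))² = 0.229
δf = √((∂f/∂d_o · δd_o)² + (∂f/∂d_i · δd_i)²) = √(0.00540 + 0.678) = 0.827 cm
f = 21.2 cm, so δf/f = 0.827/21.2 = 0.0390.

0.0390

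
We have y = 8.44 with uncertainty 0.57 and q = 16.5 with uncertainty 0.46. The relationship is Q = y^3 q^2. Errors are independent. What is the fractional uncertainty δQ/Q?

0.210

Each factor contributes (exponent × relative error)² to (δQ/Q)²:
  (3·δy/y)² = (3×0.0675)² = 0.0410;  (2·δq/q)² = (2×0.0279)² = 0.00311
δQ/Q = √(0.0442) = 0.210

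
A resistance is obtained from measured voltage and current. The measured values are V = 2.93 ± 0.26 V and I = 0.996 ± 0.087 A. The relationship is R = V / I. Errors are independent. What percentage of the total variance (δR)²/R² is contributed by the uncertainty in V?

50.8%

(δR/R)² = (1·δV/V)² + (-1·δI/I)²
  V term: (1×0.0887)² = 0.00787
  I term: (-1×0.0873)² = 0.00763
Total = 0.0155. Share from V = 0.00787/0.0155 = 0.508.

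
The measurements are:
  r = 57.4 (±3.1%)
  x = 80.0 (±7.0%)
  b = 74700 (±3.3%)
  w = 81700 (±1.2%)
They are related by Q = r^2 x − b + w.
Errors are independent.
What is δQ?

24800

Let p = r^2·x = 2.64e+05. δp/p = √((2·δr/r)² + (1·δx/x)²) = √(0.00384 + 0.00490) = 0.0935, so δp = 24600.
Q = p − b + w: δQ = √(δp² + δb² + δw²) = √(6.07e+08 + 6.08e+06 + 9.61e+05) = 24800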